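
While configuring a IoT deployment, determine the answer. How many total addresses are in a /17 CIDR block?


Given: CIDR prefix /17
Host bits = 32 - 17 = 15
Total addresses = 2^15 = 32768

32768


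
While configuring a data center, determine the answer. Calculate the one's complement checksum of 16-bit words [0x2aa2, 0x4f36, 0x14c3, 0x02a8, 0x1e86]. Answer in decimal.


Given words: [0x2aa2, 0x4f36, 0x14c3, 0x02a8, 0x1e86]
Step 1: Sum all words
Raw sum = 10914 + 20278 + 5315 + 680 + 7814 = 45001
One's complement = ~45001 & 0xFFFF = 20534

20534


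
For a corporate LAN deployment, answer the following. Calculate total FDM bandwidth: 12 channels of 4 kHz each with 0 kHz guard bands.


Given: 12 channels, 4 kHz each, guard = 0 kHz
Channel bandwidth = 12 * 4 = 48 kHz
Guard bands = 11 gaps * 0 kHz = 0 kHz
Total = 48 + 0 = 48 kHz

48


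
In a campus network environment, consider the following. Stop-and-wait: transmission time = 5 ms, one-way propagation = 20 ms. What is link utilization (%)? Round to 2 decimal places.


Given: Ttrans = 5 ms, Tprop = 20 ms
RTT = 2 * Tprop = 2 * 20 = 40 ms
U = Ttrans / (Ttrans + RTT)
U = 5 / (5 + 40)
U = 5 / 45 = 0.111111
U% = 11.11%

11.11


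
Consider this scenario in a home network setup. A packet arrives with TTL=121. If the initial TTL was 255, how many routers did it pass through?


Given: initial TTL = 255, received TTL = 121
Hops = initial TTL - received TTL
Hops = 255 - 121 = 134

134


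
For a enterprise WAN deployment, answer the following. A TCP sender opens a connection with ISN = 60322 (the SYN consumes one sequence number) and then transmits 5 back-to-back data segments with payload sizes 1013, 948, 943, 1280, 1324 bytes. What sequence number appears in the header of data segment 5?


The SYN occupies sequence number ISN = 60322, so the first data byte is ISN + 1 = 60323.
SEQ of data segment i = (ISN + 1) + sum of payload sizes of segments 1..i-1.
Segment 1: SEQ = 60323, payload = 1013 bytes
Segment 2: SEQ = 61336, payload = 948 bytes
Segment 3: SEQ = 62284, payload = 943 bytes
Segment 4: SEQ = 63227, payload = 1280 bytes
Segment 5: SEQ = 64507, payload = 1324 bytes
SEQ of segment 5 = 60323 + 1013 + 948 + 943 + 1280 = 64507

64507


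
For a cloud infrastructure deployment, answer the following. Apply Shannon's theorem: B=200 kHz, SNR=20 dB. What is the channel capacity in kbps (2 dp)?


Given: B = 200 kHz, SNR = 20 dB
SNR linear = 10^(20/10) = 100
1 + SNR = 101
log2(101) = 6.6582114828
C = 200 * 1000 * 6.6582114828 = 1331642.2966 bps
C = 1331.642297 kbps -> 1331.64 kbps (2 dp)

1331.64


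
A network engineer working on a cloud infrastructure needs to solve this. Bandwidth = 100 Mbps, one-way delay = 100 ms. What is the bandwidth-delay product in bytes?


Given: bandwidth = 100 Mbps, delay = 100 ms
BDP in bits = 100 * 10^6 * 100 / 1000
BDP in bits = 10000000
BDP in bytes = 10000000 / 8 = 1250000

1250000


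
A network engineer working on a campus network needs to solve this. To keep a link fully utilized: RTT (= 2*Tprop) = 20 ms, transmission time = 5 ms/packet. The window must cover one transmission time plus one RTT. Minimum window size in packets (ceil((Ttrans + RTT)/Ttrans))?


Given: Ttrans = 5 ms, RTT = 20 ms (= 2 * Tprop, Tprop = 10 ms)
Time until first ACK returns = Ttrans + RTT = 5 + 20 = 25 ms
Need W * Ttrans >= Ttrans + RTT  ->  W >= (Ttrans + RTT) / Ttrans
(Ttrans + RTT) / Ttrans = 25 / 5 = 5
W_min = ceil(5) = 5

5


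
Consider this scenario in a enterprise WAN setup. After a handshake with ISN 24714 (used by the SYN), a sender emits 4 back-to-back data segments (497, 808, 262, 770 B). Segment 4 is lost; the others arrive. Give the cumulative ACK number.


SYN uses sequence number 24714; first data byte = ISN + 1 = 24715.
Segment 1: SEQ = 24715, len = 497 B, covers [24715, 25211]
Segment 2: SEQ = 25212, len = 808 B, covers [25212, 26019]
Segment 3: SEQ = 26020, len = 262 B, covers [26020, 26281]
Segment 4: SEQ = 26282, len = 770 B, covers [26282, 27051] [LOST]
In-order data received: bytes [24715, 26281] (segments 1..3).
Segment 4 missing -> gap begins at byte 26282.
Cumulative ACK = next expected in-order byte = 24715 + 497 + 808 + 262 = 26282

26282


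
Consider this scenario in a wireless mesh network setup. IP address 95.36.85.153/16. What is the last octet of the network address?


Given: IP = 95.36.85.153, prefix = /16
Subnet mask = 255.255.0.0
Last octet of IP: 153
Last octet of mask: 0
Network last octet = 153 AND 0 = 0

0


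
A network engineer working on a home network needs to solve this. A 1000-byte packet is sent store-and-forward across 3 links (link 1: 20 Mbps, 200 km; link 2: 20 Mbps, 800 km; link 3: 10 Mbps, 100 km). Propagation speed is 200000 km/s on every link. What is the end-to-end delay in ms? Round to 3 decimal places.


Packet = 1000 bytes = 8000 bits. Store-and-forward: sum (t_trans + t_prop) per link.
Link 1: t_trans = 8000/(20*10^6) s = 0.4000 ms; t_prop = 200/200000 s = 1.0000 ms; subtotal = 1.4000 ms
Link 2: t_trans = 8000/(20*10^6) s = 0.4000 ms; t_prop = 800/200000 s = 4.0000 ms; subtotal = 4.4000 ms
Link 3: t_trans = 8000/(10*10^6) s = 0.8000 ms; t_prop = 100/200000 s = 0.5000 ms; subtotal = 1.3000 ms
End-to-end = 1.4000 + 4.4000 + 1.3000 = 7.1000 ms -> 7.100 ms (3 dp)

7.100


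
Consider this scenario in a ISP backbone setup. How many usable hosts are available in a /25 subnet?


Given: subnet mask /25
Host bits = 32 - 25 = 7
Total addresses = 2^7 = 128
Usable hosts = 128 - 2 (network + broadcast) = 126

126


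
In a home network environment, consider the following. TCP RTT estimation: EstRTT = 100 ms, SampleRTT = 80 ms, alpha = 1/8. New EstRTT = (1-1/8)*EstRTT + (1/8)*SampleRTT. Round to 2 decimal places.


Given: EstRTT = 100 ms, SampleRTT = 80 ms, alpha = 1/8
New EstRTT = (1 - alpha) * EstRTT + alpha * SampleRTT
(7/8) * 100 = 87.5
(1/8) * 80 = 10
New EstRTT = 87.5 + 10 = 97.5 ms -> 97.50 ms (2 dp)

97.50


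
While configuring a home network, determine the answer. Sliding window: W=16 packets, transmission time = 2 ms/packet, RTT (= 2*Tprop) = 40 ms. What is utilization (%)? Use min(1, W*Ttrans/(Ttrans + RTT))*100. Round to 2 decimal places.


Given: W = 16, Ttrans = 2 ms, RTT = 40 ms (= 2 * Tprop, Tprop = 20 ms)
Cycle time = Ttrans + RTT = 2 + 40 = 42 ms (first packet sent until its ACK returns)
W * Ttrans = 16 * 2 = 32 ms of sending per cycle
W * Ttrans / (Ttrans + RTT) = 32 / 42 = 0.761905
U = min(1, 0.761905) = 0.761905
U% = 76.19%

76.19


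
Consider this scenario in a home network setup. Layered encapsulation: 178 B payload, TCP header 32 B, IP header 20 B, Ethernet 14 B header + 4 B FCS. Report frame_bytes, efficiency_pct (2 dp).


TCP segment = 178 + 32 = 210 B
IP packet = 210 + 20 = 230 B
Ethernet frame = 230 + 14 + 4 = 248 B
Efficiency = app / frame = 178 / 248 = 0.717742 = 71.7742% -> 71.77% (2 dp)

248, 71.77


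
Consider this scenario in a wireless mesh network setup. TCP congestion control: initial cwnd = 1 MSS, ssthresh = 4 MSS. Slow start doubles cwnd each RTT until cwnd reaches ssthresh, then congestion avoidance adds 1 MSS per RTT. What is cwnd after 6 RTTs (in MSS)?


RTT 0: cwnd = 1 MSS (initial)
RTT 1: cwnd = 2 MSS (slow start, doubled)
RTT 2: cwnd = 4 MSS (slow start, doubled)
RTT 3: cwnd = 5 MSS (congestion avoidance, +1)
RTT 4: cwnd = 6 MSS (congestion avoidance, +1)
RTT 5: cwnd = 7 MSS (congestion avoidance, +1)
RTT 6: cwnd = 8 MSS (congestion avoidance, +1)

8


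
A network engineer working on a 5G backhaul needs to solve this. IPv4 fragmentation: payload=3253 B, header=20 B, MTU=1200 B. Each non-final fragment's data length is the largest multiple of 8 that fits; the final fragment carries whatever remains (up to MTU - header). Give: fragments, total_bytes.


Max data per non-final fragment = floor((MTU - header)/8)*8 = floor((1200 - 20)/8)*8 = floor(1180/8)*8 = 1176 B
Final fragment needs no 8-byte alignment: it can carry up to MTU - header = 1180 B
Non-final fragments needed = ceil((payload - 1180) / 1176) = ceil(2073/1176) = ceil(1.7628) = 2
Number of fragments = 2 + 1 = 3
Fragment sizes (data): 2 * 1176 B + 901 B (last, 901 <= 1180 OK)
Total bytes sent = payload + n_frags * header = 3253 + 3*20 = 3253 + 60 = 3313 B

3, 3313


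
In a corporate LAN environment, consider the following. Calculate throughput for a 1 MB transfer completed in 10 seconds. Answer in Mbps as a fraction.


Given: file = 1 MB, time = 10 s
File in Mb = 1 * 8 = 8 Mb
Throughput = 8 / 10 Mbps
Throughput = 4/5 Mbps

4/5


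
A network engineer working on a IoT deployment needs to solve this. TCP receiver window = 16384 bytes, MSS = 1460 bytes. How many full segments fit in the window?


Given: RWND = 16384 bytes, MSS = 1460 bytes
Full segments = floor(RWND / MSS)
Full segments = floor(16384 / 1460)
Full segments = floor(11.2219) = 11

11


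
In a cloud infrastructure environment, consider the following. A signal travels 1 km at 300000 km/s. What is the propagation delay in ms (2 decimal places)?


Given: distance = 1 km, speed = 300000 km/s
Delay = distance / speed = 1 / 300000 seconds
Delay in ms = 1 * 1000 / 300000
Delay = 0.0033 ms
Rounded to 2 dp = 0.00 ms

0.00


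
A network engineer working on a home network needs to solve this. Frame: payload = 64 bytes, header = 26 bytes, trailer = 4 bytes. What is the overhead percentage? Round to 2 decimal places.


Given: payload = 64 B, header = 26 B, trailer = 4 B
Overhead bytes = header + trailer = 26 + 4 = 30
Total frame = payload + overhead = 64 + 30 = 94
Overhead % = 30 / 94 * 100 = 31.9149% -> 31.91% (2 dp)

31.91


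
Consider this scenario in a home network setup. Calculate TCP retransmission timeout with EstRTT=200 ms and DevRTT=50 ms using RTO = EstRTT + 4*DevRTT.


Given: EstRTT = 200 ms, DevRTT = 50 ms
Timeout = EstRTT + 4 * DevRTT
4 * DevRTT = 4 * 50 = 200
Timeout = 200 + 200 = 400 ms

400


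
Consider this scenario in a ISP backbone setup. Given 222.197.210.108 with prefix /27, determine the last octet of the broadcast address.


Given: IP = 222.197.210.108, prefix = /27
Host bits = 32 - 27 = 5
Network last octet = 108 AND mask = 96
Host part size = 2^5 - 1 = 31
Broadcast last octet = 96 OR 31 = 127

127


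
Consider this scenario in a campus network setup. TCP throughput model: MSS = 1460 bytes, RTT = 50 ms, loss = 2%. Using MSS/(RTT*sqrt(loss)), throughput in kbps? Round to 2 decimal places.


Given: MSS = 1460 bytes, RTT = 50 ms, loss = 2%
RTT in seconds = 50 / 1000 = 0.05
Loss rate = 2% = 0.02
sqrt(loss) = sqrt(0.02) = 0.141421356237
Throughput (bytes/s) = 1460 / (0.05 * 0.141421356237) = 206475.1801
Throughput (kbps) = 206475.1801 * 8 / 1000 = 1651.801441 -> 1651.80 kbps (2 dp)

1651.80


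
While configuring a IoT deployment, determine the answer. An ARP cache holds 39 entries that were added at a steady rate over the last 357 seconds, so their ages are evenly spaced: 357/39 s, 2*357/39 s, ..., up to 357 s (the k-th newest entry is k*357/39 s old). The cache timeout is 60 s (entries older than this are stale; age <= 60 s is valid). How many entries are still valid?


Ages are k * 357/39 s for k = 1..39 (spacing = 9.1538 s).
Entry k is valid iff k * 357/39 <= 60 iff k <= 39 * 60 / 357 = 6.5546
n_valid = floor(6.5546) = 6
(n_stale = 39 - 6 = 33)

6


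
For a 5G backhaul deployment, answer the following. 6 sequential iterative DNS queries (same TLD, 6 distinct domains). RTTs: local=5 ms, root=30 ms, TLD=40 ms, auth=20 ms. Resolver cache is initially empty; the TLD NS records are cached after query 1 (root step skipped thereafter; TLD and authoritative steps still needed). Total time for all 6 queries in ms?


Lookup 1 (cold cache): local + root + TLD + auth = 5 + 30 + 40 + 20 = 95 ms
Lookups 2..6 (TLD NS cached -> skip root; new domain -> still ask TLD and auth): local + TLD + auth = 5 + 40 + 20 = 65 ms each
Remaining 5 lookups: 5 * 65 = 325 ms
Total = 95 + 325 = 420 ms

420


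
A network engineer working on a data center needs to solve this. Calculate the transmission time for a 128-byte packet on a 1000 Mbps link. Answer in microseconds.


Given: packet = 128 bytes, bandwidth = 1000 Mbps
Packet in bits = 128 * 8 = 1024 bits
Bandwidth = 1000 * 10^6 = 1000000000 bps
Time = 1024 / 1000000000 seconds
Time in us = 1024 * 10^6 / 1000000000 = 1.024

1.024


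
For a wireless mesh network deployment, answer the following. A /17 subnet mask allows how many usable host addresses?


Given: subnet mask /17
Host bits = 32 - 17 = 15
Total addresses = 2^15 = 32768
Usable hosts = 32768 - 2 (network + broadcast) = 32766

32766


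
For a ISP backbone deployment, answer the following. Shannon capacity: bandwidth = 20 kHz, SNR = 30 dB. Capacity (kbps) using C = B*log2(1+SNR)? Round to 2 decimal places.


Given: B = 20 kHz, SNR = 30 dB
SNR linear = 10^(30/10) = 1000
1 + SNR = 1001
log2(1001) = 9.9672262588
C = 20 * 1000 * 9.9672262588 = 199344.5252 bps
C = 199.344525 kbps -> 199.34 kbps (2 dp)

199.34


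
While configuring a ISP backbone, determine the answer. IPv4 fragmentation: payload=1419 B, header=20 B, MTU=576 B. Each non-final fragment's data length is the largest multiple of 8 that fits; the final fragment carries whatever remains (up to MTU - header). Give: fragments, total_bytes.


Max data per non-final fragment = floor((MTU - header)/8)*8 = floor((576 - 20)/8)*8 = floor(556/8)*8 = 552 B
Final fragment needs no 8-byte alignment: it can carry up to MTU - header = 556 B
Non-final fragments needed = ceil((payload - 556) / 552) = ceil(863/552) = ceil(1.5634) = 2
Number of fragments = 2 + 1 = 3
Fragment sizes (data): 2 * 552 B + 315 B (last, 315 <= 556 OK)
Total bytes sent = payload + n_frags * header = 1419 + 3*20 = 1419 + 60 = 1479 B

3, 1479


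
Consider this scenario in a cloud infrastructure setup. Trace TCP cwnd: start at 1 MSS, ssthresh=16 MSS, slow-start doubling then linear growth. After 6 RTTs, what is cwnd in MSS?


RTT 0: cwnd = 1 MSS (initial)
RTT 1: cwnd = 2 MSS (slow start, doubled)
RTT 2: cwnd = 4 MSS (slow start, doubled)
RTT 3: cwnd = 8 MSS (slow start, doubled)
RTT 4: cwnd = 16 MSS (slow start, doubled)
RTT 5: cwnd = 17 MSS (congestion avoidance, +1)
RTT 6: cwnd = 18 MSS (congestion avoidance, +1)

18


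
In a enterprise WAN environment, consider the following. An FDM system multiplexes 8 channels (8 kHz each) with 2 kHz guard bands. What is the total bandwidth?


Given: 8 channels, 8 kHz each, guard = 2 kHz
Channel bandwidth = 8 * 8 = 64 kHz
Guard bands = 7 gaps * 2 kHz = 14 kHz
Total = 64 + 14 = 78 kHz

78


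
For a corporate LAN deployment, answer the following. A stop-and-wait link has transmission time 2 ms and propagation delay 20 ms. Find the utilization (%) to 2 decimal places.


Given: Ttrans = 2 ms, Tprop = 20 ms
RTT = 2 * Tprop = 2 * 20 = 40 ms
U = Ttrans / (Ttrans + RTT)
U = 2 / (2 + 40)
U = 2 / 42 = 0.047619
U% = 4.76%

4.76


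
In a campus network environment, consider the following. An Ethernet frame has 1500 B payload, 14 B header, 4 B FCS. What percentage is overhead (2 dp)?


Given: payload = 1500 B, header = 14 B, trailer = 4 B
Overhead bytes = header + trailer = 14 + 4 = 18
Total frame = payload + overhead = 1500 + 18 = 1518
Overhead % = 18 / 1518 * 100 = 1.1858% -> 1.19% (2 dp)

1.19


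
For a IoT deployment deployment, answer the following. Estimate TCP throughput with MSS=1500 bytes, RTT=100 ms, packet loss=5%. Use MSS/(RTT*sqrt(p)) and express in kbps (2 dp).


Given: MSS = 1500 bytes, RTT = 100 ms, loss = 5%
RTT in seconds = 100 / 1000 = 0.1
Loss rate = 5% = 0.05
sqrt(loss) = sqrt(0.05) = 0.223606797750
Throughput (bytes/s) = 1500 / (0.1 * 0.223606797750) = 67082.0393
Throughput (kbps) = 67082.0393 * 8 / 1000 = 536.656315 -> 536.66 kbps (2 dp)

536.66


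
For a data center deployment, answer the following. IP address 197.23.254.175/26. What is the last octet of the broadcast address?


Given: IP = 197.23.254.175, prefix = /26
Host bits = 32 - 26 = 6
Network last octet = 175 AND mask = 128
Host part size = 2^6 - 1 = 63
Broadcast last octet = 128 OR 63 = 191

191


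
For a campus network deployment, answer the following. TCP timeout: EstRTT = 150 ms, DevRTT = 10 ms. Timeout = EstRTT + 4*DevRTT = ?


Given: EstRTT = 150 ms, DevRTT = 10 ms
Timeout = EstRTT + 4 * DevRTT
4 * DevRTT = 4 * 10 = 40
Timeout = 150 + 40 = 190 ms

190


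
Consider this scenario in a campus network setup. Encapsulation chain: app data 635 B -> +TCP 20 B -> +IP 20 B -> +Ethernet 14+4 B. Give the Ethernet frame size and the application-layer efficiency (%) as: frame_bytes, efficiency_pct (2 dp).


TCP segment = 635 + 20 = 655 B
IP packet = 655 + 20 = 675 B
Ethernet frame = 675 + 14 + 4 = 693 B
Efficiency = app / frame = 635 / 693 = 0.916306 = 91.6306% -> 91.63% (2 dp)

693, 91.63


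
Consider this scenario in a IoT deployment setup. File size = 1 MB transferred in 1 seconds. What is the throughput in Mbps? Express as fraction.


Given: file = 1 MB, time = 1 s
File in Mb = 1 * 8 = 8 Mb
Throughput = 8 / 1 Mbps
Throughput = 8 Mbps

8


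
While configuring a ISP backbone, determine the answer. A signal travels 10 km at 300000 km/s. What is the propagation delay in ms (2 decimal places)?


Given: distance = 10 km, speed = 300000 km/s
Delay = distance / speed = 10 / 300000 seconds
Delay in ms = 10 * 1000 / 300000
Delay = 0.0333 ms
Rounded to 2 dp = 0.03 ms

0.03


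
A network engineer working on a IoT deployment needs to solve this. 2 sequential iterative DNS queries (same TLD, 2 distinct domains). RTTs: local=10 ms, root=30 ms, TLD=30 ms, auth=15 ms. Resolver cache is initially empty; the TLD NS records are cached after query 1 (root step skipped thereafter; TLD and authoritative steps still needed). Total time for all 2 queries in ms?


Lookup 1 (cold cache): local + root + TLD + auth = 10 + 30 + 30 + 15 = 85 ms
Lookups 2..2 (TLD NS cached -> skip root; new domain -> still ask TLD and auth): local + TLD + auth = 10 + 30 + 15 = 55 ms each
Remaining 1 lookups: 1 * 55 = 55 ms
Total = 85 + 55 = 140 ms

140


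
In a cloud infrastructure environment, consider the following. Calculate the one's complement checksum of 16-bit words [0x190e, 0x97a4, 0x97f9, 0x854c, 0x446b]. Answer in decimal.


Given words: [0x190e, 0x97a4, 0x97f9, 0x854c, 0x446b]
Step 1: Sum all words
Raw sum = 6414 + 38820 + 38905 + 34124 + 17515 = 135778
Step 2: Fold carry: (4706 + 2) = 4708
One's complement = ~4708 & 0xFFFF = 60827

60827


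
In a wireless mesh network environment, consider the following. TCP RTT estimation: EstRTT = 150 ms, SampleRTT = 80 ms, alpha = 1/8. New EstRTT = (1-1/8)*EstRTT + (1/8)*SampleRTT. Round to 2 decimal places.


Given: EstRTT = 150 ms, SampleRTT = 80 ms, alpha = 1/8
New EstRTT = (1 - alpha) * EstRTT + alpha * SampleRTT
(7/8) * 150 = 131.25
(1/8) * 80 = 10
New EstRTT = 131.25 + 10 = 141.25 ms -> 141.25 ms (2 dp)

141.25


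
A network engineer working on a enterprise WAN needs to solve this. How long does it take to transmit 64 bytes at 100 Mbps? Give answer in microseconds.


Given: packet = 64 bytes, bandwidth = 100 Mbps
Packet in bits = 64 * 8 = 512 bits
Bandwidth = 100 * 10^6 = 100000000 bps
Time = 512 / 100000000 seconds
Time in us = 512 * 10^6 / 100000000 = 5.12

5.12


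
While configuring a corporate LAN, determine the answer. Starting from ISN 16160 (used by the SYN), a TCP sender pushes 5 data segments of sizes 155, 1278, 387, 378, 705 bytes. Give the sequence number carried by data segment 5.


The SYN occupies sequence number ISN = 16160, so the first data byte is ISN + 1 = 16161.
SEQ of data segment i = (ISN + 1) + sum of payload sizes of segments 1..i-1.
Segment 1: SEQ = 16161, payload = 155 bytes
Segment 2: SEQ = 16316, payload = 1278 bytes
Segment 3: SEQ = 17594, payload = 387 bytes
Segment 4: SEQ = 17981, payload = 378 bytes
Segment 5: SEQ = 18359, payload = 705 bytes
SEQ of segment 5 = 16161 + 155 + 1278 + 387 + 378 = 18359

18359


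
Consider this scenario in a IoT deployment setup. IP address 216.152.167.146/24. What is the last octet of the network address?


Given: IP = 216.152.167.146, prefix = /24
Subnet mask = 255.255.255.0
Last octet of IP: 146
Last octet of mask: 0
Network last octet = 146 AND 0 = 0

0


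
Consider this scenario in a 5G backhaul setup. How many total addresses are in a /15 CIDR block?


Given: CIDR prefix /15
Host bits = 32 - 15 = 17
Total addresses = 2^17 = 131072

131072


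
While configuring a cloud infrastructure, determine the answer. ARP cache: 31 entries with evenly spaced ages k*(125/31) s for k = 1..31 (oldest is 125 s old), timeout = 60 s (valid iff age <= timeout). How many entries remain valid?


Ages are k * 125/31 s for k = 1..31 (spacing = 4.0323 s).
Entry k is valid iff k * 125/31 <= 60 iff k <= 31 * 60 / 125 = 14.8800
n_valid = floor(14.8800) = 14
(n_stale = 31 - 14 = 17)

14


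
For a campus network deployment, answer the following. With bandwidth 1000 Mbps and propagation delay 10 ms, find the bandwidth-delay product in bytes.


Given: bandwidth = 1000 Mbps, delay = 10 ms
BDP in bits = 1000 * 10^6 * 10 / 1000
BDP in bits = 10000000
BDP in bytes = 10000000 / 8 = 1250000

1250000


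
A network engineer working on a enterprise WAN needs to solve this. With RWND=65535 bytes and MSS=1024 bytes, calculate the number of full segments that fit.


Given: RWND = 65535 bytes, MSS = 1024 bytes
Full segments = floor(RWND / MSS)
Full segments = floor(65535 / 1024)
Full segments = floor(63.999) = 63

63


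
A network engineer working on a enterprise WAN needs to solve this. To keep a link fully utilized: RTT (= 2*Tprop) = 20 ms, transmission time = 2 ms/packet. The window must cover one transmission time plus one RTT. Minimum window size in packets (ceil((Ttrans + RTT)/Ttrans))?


Given: Ttrans = 2 ms, RTT = 20 ms (= 2 * Tprop, Tprop = 10 ms)
Time until first ACK returns = Ttrans + RTT = 2 + 20 = 22 ms
Need W * Ttrans >= Ttrans + RTT  ->  W >= (Ttrans + RTT) / Ttrans
(Ttrans + RTT) / Ttrans = 22 / 2 = 11
W_min = ceil(11) = 11

11


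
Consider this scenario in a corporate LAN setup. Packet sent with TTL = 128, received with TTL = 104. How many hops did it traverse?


Given: initial TTL = 128, received TTL = 104
Hops = initial TTL - received TTL
Hops = 128 - 104 = 24

24


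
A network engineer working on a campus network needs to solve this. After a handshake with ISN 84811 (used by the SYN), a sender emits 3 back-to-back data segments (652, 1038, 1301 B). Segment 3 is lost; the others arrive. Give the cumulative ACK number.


SYN uses sequence number 84811; first data byte = ISN + 1 = 84812.
Segment 1: SEQ = 84812, len = 652 B, covers [84812, 85463]
Segment 2: SEQ = 85464, len = 1038 B, covers [85464, 86501]
Segment 3: SEQ = 86502, len = 1301 B, covers [86502, 87802] [LOST]
In-order data received: bytes [84812, 86501] (segments 1..2).
Segment 3 missing -> gap begins at byte 86502.
Cumulative ACK = next expected in-order byte = 84812 + 652 + 1038 = 86502

86502


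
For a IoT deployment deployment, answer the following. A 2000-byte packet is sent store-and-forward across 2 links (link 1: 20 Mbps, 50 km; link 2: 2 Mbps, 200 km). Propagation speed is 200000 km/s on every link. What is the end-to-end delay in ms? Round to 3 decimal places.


Packet = 2000 bytes = 16000 bits. Store-and-forward: sum (t_trans + t_prop) per link.
Link 1: t_trans = 16000/(20*10^6) s = 0.8000 ms; t_prop = 50/200000 s = 0.2500 ms; subtotal = 1.0500 ms
Link 2: t_trans = 16000/(2*10^6) s = 8.0000 ms; t_prop = 200/200000 s = 1.0000 ms; subtotal = 9.0000 ms
End-to-end = 1.0500 + 9.0000 = 10.0500 ms -> 10.050 ms (3 dp)

10.050


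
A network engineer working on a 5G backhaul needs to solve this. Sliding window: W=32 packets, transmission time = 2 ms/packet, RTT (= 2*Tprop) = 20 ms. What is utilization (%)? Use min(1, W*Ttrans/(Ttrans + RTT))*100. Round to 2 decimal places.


Given: W = 32, Ttrans = 2 ms, RTT = 20 ms (= 2 * Tprop, Tprop = 10 ms)
Cycle time = Ttrans + RTT = 2 + 20 = 22 ms (first packet sent until its ACK returns)
W * Ttrans = 32 * 2 = 64 ms of sending per cycle
W * Ttrans / (Ttrans + RTT) = 64 / 22 = 2.909091
U = min(1, 2.909091) = 1.000000
U% = 100.00%

100.00


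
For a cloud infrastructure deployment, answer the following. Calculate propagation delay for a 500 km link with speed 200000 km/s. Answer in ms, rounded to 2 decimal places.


Given: distance = 500 km, speed = 200000 km/s
Delay = distance / speed = 500 / 200000 seconds
Delay in ms = 500 * 1000 / 200000
Delay = 2.5000 ms
Rounded to 2 dp = 2.50 ms

2.50


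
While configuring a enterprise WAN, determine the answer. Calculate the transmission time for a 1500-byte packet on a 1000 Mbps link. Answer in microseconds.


Given: packet = 1500 bytes, bandwidth = 1000 Mbps
Packet in bits = 1500 * 8 = 12000 bits
Bandwidth = 1000 * 10^6 = 1000000000 bps
Time = 12000 / 1000000000 seconds
Time in us = 12000 * 10^6 / 1000000000 = 12

12


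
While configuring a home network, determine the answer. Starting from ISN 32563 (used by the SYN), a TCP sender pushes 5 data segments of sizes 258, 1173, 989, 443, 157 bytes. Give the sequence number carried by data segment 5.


The SYN occupies sequence number ISN = 32563, so the first data byte is ISN + 1 = 32564.
SEQ of data segment i = (ISN + 1) + sum of payload sizes of segments 1..i-1.
Segment 1: SEQ = 32564, payload = 258 bytes
Segment 2: SEQ = 32822, payload = 1173 bytes
Segment 3: SEQ = 33995, payload = 989 bytes
Segment 4: SEQ = 34984, payload = 443 bytes
Segment 5: SEQ = 35427, payload = 157 bytes
SEQ of segment 5 = 32564 + 258 + 1173 + 989 + 443 = 35427

35427


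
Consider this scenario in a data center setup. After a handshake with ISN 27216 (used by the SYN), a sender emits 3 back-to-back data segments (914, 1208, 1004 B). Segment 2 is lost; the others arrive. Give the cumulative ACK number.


SYN uses sequence number 27216; first data byte = ISN + 1 = 27217.
Segment 1: SEQ = 27217, len = 914 B, covers [27217, 28130]
Segment 2: SEQ = 28131, len = 1208 B, covers [28131, 29338] [LOST]
Segment 3: SEQ = 29339, len = 1004 B, covers [29339, 30342]
In-order data received: bytes [27217, 28130] (segments 1..1).
Segment 2 missing -> gap begins at byte 28131; later segments buffered out of order.
Cumulative ACK = next expected in-order byte = 27217 + 914 = 28131

28131


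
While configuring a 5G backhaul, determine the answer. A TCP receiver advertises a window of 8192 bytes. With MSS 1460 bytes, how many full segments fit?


Given: RWND = 8192 bytes, MSS = 1460 bytes
Full segments = floor(RWND / MSS)
Full segments = floor(8192 / 1460)
Full segments = floor(5.611) = 5

5


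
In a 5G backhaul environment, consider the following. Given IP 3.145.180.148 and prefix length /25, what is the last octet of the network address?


Given: IP = 3.145.180.148, prefix = /25
Subnet mask = 255.255.255.128
Last octet of IP: 148
Last octet of mask: 128
Network last octet = 148 AND 128 = 128

128


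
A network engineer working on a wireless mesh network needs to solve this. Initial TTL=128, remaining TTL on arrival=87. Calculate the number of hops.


Given: initial TTL = 128, received TTL = 87
Hops = initial TTL - received TTL
Hops = 128 - 87 = 41

41


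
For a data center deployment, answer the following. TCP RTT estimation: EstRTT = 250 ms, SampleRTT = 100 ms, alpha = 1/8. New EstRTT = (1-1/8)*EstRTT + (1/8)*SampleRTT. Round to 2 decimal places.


Given: EstRTT = 250 ms, SampleRTT = 100 ms, alpha = 1/8
New EstRTT = (1 - alpha) * EstRTT + alpha * SampleRTT
(7/8) * 250 = 218.75
(1/8) * 100 = 12.5
New EstRTT = 218.75 + 12.5 = 231.25 ms -> 231.25 ms (2 dp)

231.25


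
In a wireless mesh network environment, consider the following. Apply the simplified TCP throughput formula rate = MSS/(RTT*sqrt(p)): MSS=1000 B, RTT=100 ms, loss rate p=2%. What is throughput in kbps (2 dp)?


Given: MSS = 1000 bytes, RTT = 100 ms, loss = 2%
RTT in seconds = 100 / 1000 = 0.1
Loss rate = 2% = 0.02
sqrt(loss) = sqrt(0.02) = 0.141421356237
Throughput (bytes/s) = 1000 / (0.1 * 0.141421356237) = 70710.6781
Throughput (kbps) = 70710.6781 * 8 / 1000 = 565.685425 -> 565.69 kbps (2 dp)

565.69


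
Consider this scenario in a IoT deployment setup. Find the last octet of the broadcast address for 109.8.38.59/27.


Given: IP = 109.8.38.59, prefix = /27
Host bits = 32 - 27 = 5
Network last octet = 59 AND mask = 32
Host part size = 2^5 - 1 = 31
Broadcast last octet = 32 OR 31 = 63

63


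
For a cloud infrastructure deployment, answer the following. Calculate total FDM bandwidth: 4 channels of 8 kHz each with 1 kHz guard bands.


Given: 4 channels, 8 kHz each, guard = 1 kHz
Channel bandwidth = 4 * 8 = 32 kHz
Guard bands = 3 gaps * 1 kHz = 3 kHz
Total = 32 + 3 = 35 kHz

35


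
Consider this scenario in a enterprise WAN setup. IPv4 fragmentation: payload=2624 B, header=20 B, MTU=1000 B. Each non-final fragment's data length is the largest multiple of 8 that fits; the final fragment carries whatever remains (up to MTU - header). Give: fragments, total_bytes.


Max data per non-final fragment = floor((MTU - header)/8)*8 = floor((1000 - 20)/8)*8 = floor(980/8)*8 = 976 B
Final fragment needs no 8-byte alignment: it can carry up to MTU - header = 980 B
Non-final fragments needed = ceil((payload - 980) / 976) = ceil(1644/976) = ceil(1.6844) = 2
Number of fragments = 2 + 1 = 3
Fragment sizes (data): 2 * 976 B + 672 B (last, 672 <= 980 OK)
Total bytes sent = payload + n_frags * header = 2624 + 3*20 = 2624 + 60 = 2684 B

3, 2684


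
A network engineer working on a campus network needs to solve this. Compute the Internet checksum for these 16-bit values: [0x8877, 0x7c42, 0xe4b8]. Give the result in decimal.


Given words: [0x8877, 0x7c42, 0xe4b8]
Step 1: Sum all words
Raw sum = 34935 + 31810 + 58552 = 125297
Step 2: Fold carry: (59761 + 1) = 59762
One's complement = ~59762 & 0xFFFF = 5773

5773


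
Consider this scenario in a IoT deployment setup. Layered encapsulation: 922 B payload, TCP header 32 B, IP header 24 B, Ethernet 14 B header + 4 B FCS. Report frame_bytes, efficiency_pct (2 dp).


TCP segment = 922 + 32 = 954 B
IP packet = 954 + 24 = 978 B
Ethernet frame = 978 + 14 + 4 = 996 B
Efficiency = app / frame = 922 / 996 = 0.925703 = 92.5703% -> 92.57% (2 dp)

996, 92.57


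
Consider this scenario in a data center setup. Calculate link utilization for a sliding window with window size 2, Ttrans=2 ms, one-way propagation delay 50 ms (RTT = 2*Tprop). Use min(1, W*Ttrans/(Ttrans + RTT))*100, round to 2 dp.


Given: W = 2, Ttrans = 2 ms, RTT = 100 ms (= 2 * Tprop, Tprop = 50 ms)
Cycle time = Ttrans + RTT = 2 + 100 = 102 ms (first packet sent until its ACK returns)
W * Ttrans = 2 * 2 = 4 ms of sending per cycle
W * Ttrans / (Ttrans + RTT) = 4 / 102 = 0.039216
U = min(1, 0.039216) = 0.039216
U% = 3.92%

3.92


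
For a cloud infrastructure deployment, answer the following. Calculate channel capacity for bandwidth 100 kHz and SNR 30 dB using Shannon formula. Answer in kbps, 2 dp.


Given: B = 100 kHz, SNR = 30 dB
SNR linear = 10^(30/10) = 1000
1 + SNR = 1001
log2(1001) = 9.9672262588
C = 100 * 1000 * 9.9672262588 = 996722.6259 bps
C = 996.722626 kbps -> 996.72 kbps (2 dp)

996.72


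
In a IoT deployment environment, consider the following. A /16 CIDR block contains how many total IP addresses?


Given: CIDR prefix /16
Host bits = 32 - 16 = 16
Total addresses = 2^16 = 65536

65536


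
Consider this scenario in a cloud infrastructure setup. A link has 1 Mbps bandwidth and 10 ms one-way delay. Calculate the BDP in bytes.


Given: bandwidth = 1 Mbps, delay = 10 ms
BDP in bits = 1 * 10^6 * 10 / 1000
BDP in bits = 10000
BDP in bytes = 10000 / 8 = 1250

1250


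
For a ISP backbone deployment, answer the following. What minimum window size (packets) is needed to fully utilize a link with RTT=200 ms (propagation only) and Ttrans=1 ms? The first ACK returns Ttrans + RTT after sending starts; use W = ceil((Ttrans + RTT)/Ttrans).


Given: Ttrans = 1 ms, RTT = 200 ms (= 2 * Tprop, Tprop = 100 ms)
Time until first ACK returns = Ttrans + RTT = 1 + 200 = 201 ms
Need W * Ttrans >= Ttrans + RTT  ->  W >= (Ttrans + RTT) / Ttrans
(Ttrans + RTT) / Ttrans = 201 / 1 = 201
W_min = ceil(201) = 201

201


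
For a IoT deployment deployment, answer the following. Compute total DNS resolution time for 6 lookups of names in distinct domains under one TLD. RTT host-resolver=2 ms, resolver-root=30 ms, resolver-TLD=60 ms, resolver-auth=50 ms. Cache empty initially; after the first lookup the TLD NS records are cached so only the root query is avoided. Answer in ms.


Lookup 1 (cold cache): local + root + TLD + auth = 2 + 30 + 60 + 50 = 142 ms
Lookups 2..6 (TLD NS cached -> skip root; new domain -> still ask TLD and auth): local + TLD + auth = 2 + 60 + 50 = 112 ms each
Remaining 5 lookups: 5 * 112 = 560 ms
Total = 142 + 560 = 702 ms

702


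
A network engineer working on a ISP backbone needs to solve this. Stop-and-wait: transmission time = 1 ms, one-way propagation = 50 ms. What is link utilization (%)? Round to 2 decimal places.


Given: Ttrans = 1 ms, Tprop = 50 ms
RTT = 2 * Tprop = 2 * 50 = 100 ms
U = Ttrans / (Ttrans + RTT)
U = 1 / (1 + 100)
U = 1 / 101 = 0.009901
U% = 0.99%

0.99


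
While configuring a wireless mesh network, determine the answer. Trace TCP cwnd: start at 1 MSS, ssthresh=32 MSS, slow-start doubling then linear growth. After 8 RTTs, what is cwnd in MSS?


RTT 0: cwnd = 1 MSS (initial)
RTT 1: cwnd = 2 MSS (slow start, doubled)
RTT 2: cwnd = 4 MSS (slow start, doubled)
RTT 3: cwnd = 8 MSS (slow start, doubled)
RTT 4: cwnd = 16 MSS (slow start, doubled)
RTT 5: cwnd = 32 MSS (slow start, doubled)
RTT 6: cwnd = 33 MSS (congestion avoidance, +1)
RTT 7: cwnd = 34 MSS (congestion avoidance, +1)
RTT 8: cwnd = 35 MSS (congestion avoidance, +1)

35


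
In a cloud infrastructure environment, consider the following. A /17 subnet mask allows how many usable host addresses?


Given: subnet mask /17
Host bits = 32 - 17 = 15
Total addresses = 2^15 = 32768
Usable hosts = 32768 - 2 (network + broadcast) = 32766

32766


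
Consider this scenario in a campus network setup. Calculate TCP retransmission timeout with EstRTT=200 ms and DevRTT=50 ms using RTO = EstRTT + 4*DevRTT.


Given: EstRTT = 200 ms, DevRTT = 50 ms
Timeout = EstRTT + 4 * DevRTT
4 * DevRTT = 4 * 50 = 200
Timeout = 200 + 200 = 400 ms

400


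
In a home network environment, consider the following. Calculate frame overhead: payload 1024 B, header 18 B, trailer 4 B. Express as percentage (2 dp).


Given: payload = 1024 B, header = 18 B, trailer = 4 B
Overhead bytes = header + trailer = 18 + 4 = 22
Total frame = payload + overhead = 1024 + 22 = 1046
Overhead % = 22 / 1046 * 100 = 2.1033% -> 2.10% (2 dp)

2.10


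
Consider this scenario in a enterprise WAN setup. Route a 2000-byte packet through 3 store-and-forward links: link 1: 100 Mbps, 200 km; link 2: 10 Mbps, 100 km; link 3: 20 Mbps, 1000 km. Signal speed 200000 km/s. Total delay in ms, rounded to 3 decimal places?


Packet = 2000 bytes = 16000 bits. Store-and-forward: sum (t_trans + t_prop) per link.
Link 1: t_trans = 16000/(100*10^6) s = 0.1600 ms; t_prop = 200/200000 s = 1.0000 ms; subtotal = 1.1600 ms
Link 2: t_trans = 16000/(10*10^6) s = 1.6000 ms; t_prop = 100/200000 s = 0.5000 ms; subtotal = 2.1000 ms
Link 3: t_trans = 16000/(20*10^6) s = 0.8000 ms; t_prop = 1000/200000 s = 5.0000 ms; subtotal = 5.8000 ms
End-to-end = 1.1600 + 2.1000 + 5.8000 = 9.0600 ms -> 9.060 ms (3 dp)

9.060


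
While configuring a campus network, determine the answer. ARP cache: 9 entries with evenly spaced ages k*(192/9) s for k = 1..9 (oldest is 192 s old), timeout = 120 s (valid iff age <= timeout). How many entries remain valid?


Ages are k * 192/9 s for k = 1..9 (spacing = 21.3333 s).
Entry k is valid iff k * 192/9 <= 120 iff k <= 9 * 120 / 192 = 5.6250
n_valid = floor(5.6250) = 5
(n_stale = 9 - 5 = 4)

5


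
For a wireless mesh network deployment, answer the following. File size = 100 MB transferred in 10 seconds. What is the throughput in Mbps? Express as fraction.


Given: file = 100 MB, time = 10 s
File in Mb = 100 * 8 = 800 Mb
Throughput = 800 / 10 Mbps
Throughput = 80 Mbps

80


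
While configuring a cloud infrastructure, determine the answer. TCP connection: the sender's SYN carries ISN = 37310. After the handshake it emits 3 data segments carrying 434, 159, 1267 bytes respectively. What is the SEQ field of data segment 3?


The SYN occupies sequence number ISN = 37310, so the first data byte is ISN + 1 = 37311.
SEQ of data segment i = (ISN + 1) + sum of payload sizes of segments 1..i-1.
Segment 1: SEQ = 37311, payload = 434 bytes
Segment 2: SEQ = 37745, payload = 159 bytes
Segment 3: SEQ = 37904, payload = 1267 bytes
SEQ of segment 3 = 37311 + 434 + 159 = 37904

37904


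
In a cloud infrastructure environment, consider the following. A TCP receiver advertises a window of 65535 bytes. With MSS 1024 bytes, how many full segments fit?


Given: RWND = 65535 bytes, MSS = 1024 bytes
Full segments = floor(RWND / MSS)
Full segments = floor(65535 / 1024)
Full segments = floor(63.999) = 63

63


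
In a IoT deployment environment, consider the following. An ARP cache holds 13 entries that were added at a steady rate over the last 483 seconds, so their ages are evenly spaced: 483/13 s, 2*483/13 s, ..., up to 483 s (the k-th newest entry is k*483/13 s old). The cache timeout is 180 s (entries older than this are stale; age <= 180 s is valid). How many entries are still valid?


Ages are k * 483/13 s for k = 1..13 (spacing = 37.1538 s).
Entry k is valid iff k * 483/13 <= 180 iff k <= 13 * 180 / 483 = 4.8447
n_valid = floor(4.8447) = 4
(n_stale = 13 - 4 = 9)

4


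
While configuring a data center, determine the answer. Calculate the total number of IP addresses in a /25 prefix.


Given: CIDR prefix /25
Host bits = 32 - 25 = 7
Total addresses = 2^7 = 128

128


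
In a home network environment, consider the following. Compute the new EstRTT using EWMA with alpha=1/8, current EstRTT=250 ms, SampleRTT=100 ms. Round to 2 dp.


Given: EstRTT = 250 ms, SampleRTT = 100 ms, alpha = 1/8
New EstRTT = (1 - alpha) * EstRTT + alpha * SampleRTT
(7/8) * 250 = 218.75
(1/8) * 100 = 12.5
New EstRTT = 218.75 + 12.5 = 231.25 ms -> 231.25 ms (2 dp)

231.25


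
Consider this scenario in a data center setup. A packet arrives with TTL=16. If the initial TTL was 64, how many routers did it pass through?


Given: initial TTL = 64, received TTL = 16
Hops = initial TTL - received TTL
Hops = 64 - 16 = 48

48


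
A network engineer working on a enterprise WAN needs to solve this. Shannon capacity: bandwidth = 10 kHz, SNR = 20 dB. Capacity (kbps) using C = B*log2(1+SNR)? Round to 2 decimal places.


Given: B = 10 kHz, SNR = 20 dB
SNR linear = 10^(20/10) = 100
1 + SNR = 101
log2(101) = 6.6582114828
C = 10 * 1000 * 6.6582114828 = 66582.1148 bps
C = 66.582115 kbps -> 66.58 kbps (2 dp)

66.58


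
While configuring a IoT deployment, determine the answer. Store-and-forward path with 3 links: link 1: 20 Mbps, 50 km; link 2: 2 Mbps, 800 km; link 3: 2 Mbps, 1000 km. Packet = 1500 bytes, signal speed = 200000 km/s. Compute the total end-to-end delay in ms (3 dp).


Packet = 1500 bytes = 12000 bits. Store-and-forward: sum (t_trans + t_prop) per link.
Link 1: t_trans = 12000/(20*10^6) s = 0.6000 ms; t_prop = 50/200000 s = 0.2500 ms; subtotal = 0.8500 ms
Link 2: t_trans = 12000/(2*10^6) s = 6.0000 ms; t_prop = 800/200000 s = 4.0000 ms; subtotal = 10.0000 ms
Link 3: t_trans = 12000/(2*10^6) s = 6.0000 ms; t_prop = 1000/200000 s = 5.0000 ms; subtotal = 11.0000 ms
End-to-end = 0.8500 + 10.0000 + 11.0000 = 21.8500 ms -> 21.850 ms (3 dp)

21.850


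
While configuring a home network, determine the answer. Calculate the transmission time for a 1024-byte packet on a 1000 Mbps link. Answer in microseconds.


Given: packet = 1024 bytes, bandwidth = 1000 Mbps
Packet in bits = 1024 * 8 = 8192 bits
Bandwidth = 1000 * 10^6 = 1000000000 bps
Time = 8192 / 1000000000 seconds
Time in us = 8192 * 10^6 / 1000000000 = 8.192

8.192
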